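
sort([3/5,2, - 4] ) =[ - 4, 3/5, 2 ] 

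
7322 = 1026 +6296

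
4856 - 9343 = -4487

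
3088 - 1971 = 1117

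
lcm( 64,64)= 64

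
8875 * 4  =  35500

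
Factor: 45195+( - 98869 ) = -53674 = -  2^1*47^1 * 571^1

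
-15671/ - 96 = 15671/96 = 163.24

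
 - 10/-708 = 5/354 = 0.01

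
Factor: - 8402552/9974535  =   - 2^3 * 3^( - 1)*5^(-1 )*37^1*449^(- 1) * 1481^( - 1)*28387^1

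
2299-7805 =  - 5506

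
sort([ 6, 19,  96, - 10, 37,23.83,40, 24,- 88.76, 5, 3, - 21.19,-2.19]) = [ - 88.76, - 21.19,-10, - 2.19,3, 5,6, 19 , 23.83, 24,37, 40, 96 ] 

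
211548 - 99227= 112321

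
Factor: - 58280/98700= - 62/105 = - 2^1*3^(-1 )*5^(-1 )*7^ (  -  1)*31^1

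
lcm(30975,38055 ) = 1331925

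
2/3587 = 2/3587 = 0.00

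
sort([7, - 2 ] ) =[ - 2,7]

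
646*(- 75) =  - 48450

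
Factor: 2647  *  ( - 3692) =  - 9772724 = - 2^2*13^1*71^1 * 2647^1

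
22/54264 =11/27132 = 0.00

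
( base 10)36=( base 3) 1100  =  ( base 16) 24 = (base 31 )15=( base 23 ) 1d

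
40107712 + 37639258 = 77746970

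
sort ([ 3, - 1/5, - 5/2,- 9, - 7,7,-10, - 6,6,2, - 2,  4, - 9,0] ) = [ - 10, - 9, - 9, - 7,-6, - 5/2, - 2,- 1/5, 0, 2, 3,4, 6, 7 ]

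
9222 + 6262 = 15484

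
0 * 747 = 0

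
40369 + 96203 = 136572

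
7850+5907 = 13757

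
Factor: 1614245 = 5^1*322849^1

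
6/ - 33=-1+9/11 = -  0.18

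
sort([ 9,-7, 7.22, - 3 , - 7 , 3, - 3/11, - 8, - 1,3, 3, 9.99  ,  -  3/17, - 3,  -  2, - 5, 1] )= [  -  8, - 7, - 7, - 5, - 3,-3, -2, - 1 , - 3/11, - 3/17, 1, 3 , 3 , 3,7.22,9 , 9.99]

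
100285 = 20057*5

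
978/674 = 1 + 152/337 = 1.45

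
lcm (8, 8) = 8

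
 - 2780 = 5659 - 8439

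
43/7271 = 43/7271=0.01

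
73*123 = 8979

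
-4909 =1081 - 5990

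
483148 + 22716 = 505864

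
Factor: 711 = 3^2 * 79^1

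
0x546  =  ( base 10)1350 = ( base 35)13K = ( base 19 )3E1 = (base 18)430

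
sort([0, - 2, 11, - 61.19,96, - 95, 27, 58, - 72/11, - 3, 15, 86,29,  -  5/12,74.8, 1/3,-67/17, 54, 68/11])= [ - 95, - 61.19, - 72/11 , - 67/17, - 3,  -  2, - 5/12,0, 1/3,68/11, 11, 15, 27, 29, 54,58, 74.8, 86,96 ] 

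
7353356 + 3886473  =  11239829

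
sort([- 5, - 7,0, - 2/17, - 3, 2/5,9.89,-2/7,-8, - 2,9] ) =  [ - 8 ,  -  7, -5, - 3,-2, - 2/7, - 2/17,0, 2/5, 9,9.89] 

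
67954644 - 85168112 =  - 17213468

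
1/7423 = 1/7423=0.00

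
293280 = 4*73320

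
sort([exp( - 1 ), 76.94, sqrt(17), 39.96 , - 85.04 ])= [ - 85.04, exp(-1), sqrt( 17),  39.96,76.94 ]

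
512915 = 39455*13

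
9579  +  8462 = 18041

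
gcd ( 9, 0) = 9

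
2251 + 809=3060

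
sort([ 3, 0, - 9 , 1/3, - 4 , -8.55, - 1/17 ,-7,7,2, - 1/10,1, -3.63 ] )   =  [-9, - 8.55, - 7, - 4, - 3.63 , - 1/10, - 1/17 , 0  ,  1/3,  1,  2,3,7 ] 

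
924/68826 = 154/11471 = 0.01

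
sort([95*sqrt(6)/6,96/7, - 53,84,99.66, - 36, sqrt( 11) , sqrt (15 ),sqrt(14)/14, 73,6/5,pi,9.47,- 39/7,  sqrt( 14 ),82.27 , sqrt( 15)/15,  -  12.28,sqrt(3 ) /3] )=[ - 53, - 36, - 12.28, - 39/7, sqrt ( 15 ) /15 , sqrt(14 ) /14,sqrt (3 ) /3,6/5, pi,sqrt(11 ) , sqrt ( 14 ),sqrt(15 ) , 9.47,96/7,95*sqrt(6)/6,73 , 82.27, 84,99.66 ] 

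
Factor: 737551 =61^1 * 107^1*113^1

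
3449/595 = 3449/595= 5.80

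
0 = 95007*0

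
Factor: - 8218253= - 8218253^1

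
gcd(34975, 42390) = 5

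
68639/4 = 68639/4 = 17159.75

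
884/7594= 442/3797=   0.12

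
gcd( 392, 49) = 49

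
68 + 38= 106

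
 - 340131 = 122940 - 463071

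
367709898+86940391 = 454650289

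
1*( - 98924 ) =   -  98924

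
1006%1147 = 1006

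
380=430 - 50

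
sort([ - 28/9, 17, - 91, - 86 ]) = [ - 91, - 86, - 28/9, 17]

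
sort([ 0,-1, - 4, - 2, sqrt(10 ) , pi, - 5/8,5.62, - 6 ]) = [ - 6, - 4, - 2, -1 , - 5/8,0,pi,sqrt ( 10),5.62] 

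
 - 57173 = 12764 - 69937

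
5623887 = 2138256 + 3485631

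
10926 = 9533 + 1393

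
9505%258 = 217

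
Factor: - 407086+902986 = 495900 = 2^2*3^2*5^2*19^1 * 29^1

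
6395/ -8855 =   -  1 + 492/1771  =  - 0.72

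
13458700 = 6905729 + 6552971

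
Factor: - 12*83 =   -  2^2*3^1*83^1 = - 996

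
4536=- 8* ( - 567) 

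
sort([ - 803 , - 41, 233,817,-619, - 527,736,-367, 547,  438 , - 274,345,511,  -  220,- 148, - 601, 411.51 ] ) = [ - 803, - 619 , - 601, - 527,-367, - 274, - 220, - 148 , - 41,233,345, 411.51,438,511,547,736,817]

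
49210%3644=1838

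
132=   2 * 66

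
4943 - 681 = 4262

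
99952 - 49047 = 50905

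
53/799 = 53/799 = 0.07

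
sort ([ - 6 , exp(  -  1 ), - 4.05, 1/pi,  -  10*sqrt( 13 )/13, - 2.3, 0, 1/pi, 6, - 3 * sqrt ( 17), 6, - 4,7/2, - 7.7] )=[ - 3*sqrt( 17 ), - 7.7 , - 6, - 4.05, - 4, - 10* sqrt(13 )/13, - 2.3, 0 , 1/pi,1/pi, exp ( - 1), 7/2, 6, 6]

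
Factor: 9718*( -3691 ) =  - 35869138 = - 2^1 * 43^1*113^1 *3691^1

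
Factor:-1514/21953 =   -  2^1*29^( - 1) = -2/29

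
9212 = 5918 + 3294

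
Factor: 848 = 2^4*53^1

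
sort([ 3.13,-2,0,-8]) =[ -8, - 2,0, 3.13]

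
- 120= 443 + -563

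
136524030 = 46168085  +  90355945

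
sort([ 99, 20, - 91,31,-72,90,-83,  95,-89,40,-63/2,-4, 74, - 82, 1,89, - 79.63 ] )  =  [  -  91, - 89,-83,  -  82, - 79.63,  -  72, - 63/2,-4, 1,20,31,40,74,89 , 90,  95,99]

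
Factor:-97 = - 97^1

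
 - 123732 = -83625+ - 40107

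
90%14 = 6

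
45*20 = 900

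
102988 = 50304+52684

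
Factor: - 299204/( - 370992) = 2^(- 2)*3^( - 1)*59^ (-1)*571^1 =571/708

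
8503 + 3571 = 12074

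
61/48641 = 61/48641 = 0.00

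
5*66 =330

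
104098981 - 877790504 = -773691523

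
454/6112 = 227/3056 = 0.07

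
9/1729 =9/1729 = 0.01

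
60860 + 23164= 84024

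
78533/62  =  78533/62 = 1266.66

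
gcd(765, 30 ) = 15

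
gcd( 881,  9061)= 1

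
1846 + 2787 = 4633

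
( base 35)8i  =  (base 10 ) 298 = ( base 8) 452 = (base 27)B1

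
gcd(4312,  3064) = 8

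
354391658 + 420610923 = 775002581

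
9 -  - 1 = 10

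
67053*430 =28832790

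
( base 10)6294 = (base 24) AM6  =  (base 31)6H1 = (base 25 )a1j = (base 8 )14226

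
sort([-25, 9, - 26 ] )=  [ - 26 ,-25,9] 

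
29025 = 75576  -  46551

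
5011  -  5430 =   -  419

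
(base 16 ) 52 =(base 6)214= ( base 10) 82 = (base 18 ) 4a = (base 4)1102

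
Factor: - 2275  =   - 5^2*7^1*13^1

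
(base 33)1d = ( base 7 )64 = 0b101110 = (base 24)1m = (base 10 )46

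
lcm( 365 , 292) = 1460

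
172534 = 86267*2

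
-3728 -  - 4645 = 917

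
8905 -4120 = 4785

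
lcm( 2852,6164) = 191084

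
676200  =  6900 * 98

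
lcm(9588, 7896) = 134232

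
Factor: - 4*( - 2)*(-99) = -792 = -2^3*3^2*11^1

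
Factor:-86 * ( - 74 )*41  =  2^2 * 37^1*41^1 * 43^1  =  260924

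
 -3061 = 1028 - 4089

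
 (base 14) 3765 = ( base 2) 10010111011101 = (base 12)5739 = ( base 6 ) 112513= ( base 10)9693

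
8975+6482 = 15457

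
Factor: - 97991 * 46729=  - 29^1 * 31^1*83^1*109^1*563^1 = - 4579021439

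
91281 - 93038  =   - 1757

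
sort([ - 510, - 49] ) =[ - 510, - 49 ] 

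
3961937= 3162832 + 799105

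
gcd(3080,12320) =3080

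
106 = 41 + 65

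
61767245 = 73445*841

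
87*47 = 4089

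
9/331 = 9/331= 0.03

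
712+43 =755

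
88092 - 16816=71276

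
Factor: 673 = 673^1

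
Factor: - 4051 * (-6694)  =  2^1* 3347^1*4051^1 = 27117394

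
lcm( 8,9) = 72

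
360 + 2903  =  3263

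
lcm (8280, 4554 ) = 91080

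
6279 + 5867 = 12146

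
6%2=0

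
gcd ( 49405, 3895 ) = 205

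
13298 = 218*61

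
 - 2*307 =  - 614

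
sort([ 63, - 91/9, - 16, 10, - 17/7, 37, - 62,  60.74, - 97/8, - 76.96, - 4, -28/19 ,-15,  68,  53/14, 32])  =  [ - 76.96  , - 62, - 16, - 15,-97/8 ,-91/9,  -  4,- 17/7 , - 28/19 , 53/14,10,  32,37,60.74, 63, 68 ] 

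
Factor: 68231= 31^2*71^1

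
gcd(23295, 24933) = 3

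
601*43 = 25843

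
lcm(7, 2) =14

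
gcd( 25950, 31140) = 5190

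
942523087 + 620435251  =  1562958338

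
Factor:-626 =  - 2^1* 313^1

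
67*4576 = 306592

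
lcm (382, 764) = 764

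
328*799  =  262072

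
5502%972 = 642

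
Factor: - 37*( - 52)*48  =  2^6*3^1*13^1*37^1  =  92352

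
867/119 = 51/7 = 7.29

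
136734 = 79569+57165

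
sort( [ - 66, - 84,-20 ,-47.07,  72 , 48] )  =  [ - 84, - 66, - 47.07, - 20, 48, 72 ]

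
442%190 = 62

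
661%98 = 73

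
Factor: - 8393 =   -  7^1*11^1*109^1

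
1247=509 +738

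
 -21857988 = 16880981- 38738969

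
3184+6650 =9834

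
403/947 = 403/947 = 0.43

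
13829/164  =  13829/164= 84.32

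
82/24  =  41/12 = 3.42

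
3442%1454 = 534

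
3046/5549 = 3046/5549 = 0.55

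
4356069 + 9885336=14241405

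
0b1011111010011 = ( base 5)143344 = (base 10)6099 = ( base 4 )1133103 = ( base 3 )22100220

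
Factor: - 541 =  - 541^1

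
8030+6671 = 14701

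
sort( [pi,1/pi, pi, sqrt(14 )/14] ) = [sqrt( 14 )/14, 1/pi,pi,pi ] 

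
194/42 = 97/21 = 4.62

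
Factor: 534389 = 151^1*3539^1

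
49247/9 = 49247/9 = 5471.89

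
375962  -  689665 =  - 313703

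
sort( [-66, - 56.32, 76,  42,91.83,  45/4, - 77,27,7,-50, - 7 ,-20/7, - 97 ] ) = [ - 97, - 77 ,  -  66,  -  56.32,  -  50, - 7,  -  20/7,7,45/4,27,42,76, 91.83]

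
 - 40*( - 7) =280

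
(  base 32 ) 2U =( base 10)94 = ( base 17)59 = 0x5E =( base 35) 2o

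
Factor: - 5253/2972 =-2^( - 2)*3^1*17^1 *103^1  *743^( - 1)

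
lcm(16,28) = 112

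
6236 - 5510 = 726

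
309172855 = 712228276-403055421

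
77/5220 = 77/5220 = 0.01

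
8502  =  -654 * (-13 ) 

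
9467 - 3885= 5582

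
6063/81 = 74 + 23/27= 74.85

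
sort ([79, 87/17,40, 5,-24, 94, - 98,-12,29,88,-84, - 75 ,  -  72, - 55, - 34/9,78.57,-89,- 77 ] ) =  [  -  98, - 89, - 84, - 77, - 75, - 72, - 55,-24 ,-12,-34/9, 5, 87/17,29,40,78.57,79,88,94]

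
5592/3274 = 2796/1637 = 1.71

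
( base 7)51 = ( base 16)24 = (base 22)1E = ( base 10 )36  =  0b100100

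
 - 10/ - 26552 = 5/13276 = 0.00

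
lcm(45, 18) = 90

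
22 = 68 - 46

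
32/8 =4=4.00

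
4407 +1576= 5983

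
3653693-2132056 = 1521637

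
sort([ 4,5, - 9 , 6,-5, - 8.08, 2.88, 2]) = [ - 9, - 8.08 , - 5,2, 2.88, 4, 5, 6 ] 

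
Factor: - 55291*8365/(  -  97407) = 3^(-2 )*5^1*7^1*79^(- 1)*137^( - 1)*239^1 * 55291^1 = 462509215/97407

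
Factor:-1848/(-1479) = 616/493= 2^3*7^1*11^1 * 17^( - 1 )*29^( - 1) 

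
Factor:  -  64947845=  - 5^1* 43^1*293^1*1031^1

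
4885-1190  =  3695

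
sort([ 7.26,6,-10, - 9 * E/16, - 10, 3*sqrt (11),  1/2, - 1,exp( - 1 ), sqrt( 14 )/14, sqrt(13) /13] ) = [ - 10,-10, - 9*E/16, -1,  sqrt( 14 )/14,sqrt( 13) /13,exp( - 1),  1/2, 6,7.26,3*sqrt(11 )] 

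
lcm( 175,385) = 1925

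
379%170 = 39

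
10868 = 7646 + 3222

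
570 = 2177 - 1607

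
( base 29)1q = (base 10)55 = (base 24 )27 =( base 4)313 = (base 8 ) 67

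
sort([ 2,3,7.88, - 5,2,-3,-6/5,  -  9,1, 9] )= [-9,-5,-3, - 6/5,1, 2, 2,3, 7.88,9] 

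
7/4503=7/4503 =0.00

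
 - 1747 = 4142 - 5889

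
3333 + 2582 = 5915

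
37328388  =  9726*3838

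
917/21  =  131/3 = 43.67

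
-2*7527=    - 15054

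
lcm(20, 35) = 140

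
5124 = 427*12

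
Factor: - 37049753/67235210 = -2^(-1)*5^( - 1)*7^(-1)*13^1*19^1  *  23^( - 1)* 61^1*2459^1*41761^( - 1) 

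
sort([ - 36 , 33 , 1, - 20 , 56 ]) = [ - 36, - 20, 1,33,56]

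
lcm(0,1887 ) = 0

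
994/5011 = 994/5011  =  0.20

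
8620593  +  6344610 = 14965203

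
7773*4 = 31092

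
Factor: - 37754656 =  - 2^5 * 53^1 * 113^1 * 197^1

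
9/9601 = 9/9601= 0.00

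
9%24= 9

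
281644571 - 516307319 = - 234662748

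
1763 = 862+901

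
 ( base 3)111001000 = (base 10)9504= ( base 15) 2C39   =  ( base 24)gc0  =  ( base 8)22440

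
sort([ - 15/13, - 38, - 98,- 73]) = [ - 98,-73, - 38, - 15/13 ] 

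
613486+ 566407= 1179893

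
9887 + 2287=12174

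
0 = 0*6332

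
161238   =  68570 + 92668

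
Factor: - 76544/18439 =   -  2^8 * 13^1*23^1 * 18439^(  -  1)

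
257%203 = 54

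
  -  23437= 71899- 95336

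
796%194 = 20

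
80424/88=913+ 10/11 = 913.91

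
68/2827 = 68/2827 = 0.02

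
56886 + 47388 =104274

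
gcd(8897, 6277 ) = 1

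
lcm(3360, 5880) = 23520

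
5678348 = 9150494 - 3472146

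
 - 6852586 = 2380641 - 9233227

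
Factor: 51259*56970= 2^1*3^3*5^1*13^1*211^1*3943^1 = 2920225230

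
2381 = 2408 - 27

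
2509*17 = 42653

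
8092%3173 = 1746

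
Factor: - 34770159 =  - 3^2 * 29^1*101^1*1319^1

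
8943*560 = 5008080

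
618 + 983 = 1601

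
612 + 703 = 1315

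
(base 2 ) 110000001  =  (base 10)385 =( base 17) 15b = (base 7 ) 1060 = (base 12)281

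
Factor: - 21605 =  - 5^1*29^1*149^1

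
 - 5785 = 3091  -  8876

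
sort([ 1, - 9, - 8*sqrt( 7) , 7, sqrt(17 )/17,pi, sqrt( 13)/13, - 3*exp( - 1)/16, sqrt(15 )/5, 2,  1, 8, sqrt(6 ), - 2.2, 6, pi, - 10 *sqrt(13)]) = [-10*sqrt(13), - 8*sqrt( 7), - 9 , - 2.2, - 3 * exp( - 1)/16,sqrt(17)/17, sqrt(13)/13, sqrt( 15 )/5 , 1, 1 , 2, sqrt( 6), pi, pi, 6, 7, 8] 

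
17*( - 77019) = - 1309323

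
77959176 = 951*81976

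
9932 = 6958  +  2974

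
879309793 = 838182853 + 41126940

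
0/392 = 0 = 0.00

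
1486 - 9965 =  - 8479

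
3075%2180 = 895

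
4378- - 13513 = 17891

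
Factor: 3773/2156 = 7/4 = 2^( - 2)*7^1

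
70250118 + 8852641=79102759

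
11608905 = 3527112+8081793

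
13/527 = 13/527 = 0.02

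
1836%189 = 135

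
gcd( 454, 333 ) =1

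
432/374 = 1 + 29/187 = 1.16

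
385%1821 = 385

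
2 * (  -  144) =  - 288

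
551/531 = 1  +  20/531 = 1.04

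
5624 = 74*76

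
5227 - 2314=2913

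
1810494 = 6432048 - 4621554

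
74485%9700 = 6585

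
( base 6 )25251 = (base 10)3775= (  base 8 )7277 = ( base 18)BBD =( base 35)32u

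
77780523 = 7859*9897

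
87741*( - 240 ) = - 21057840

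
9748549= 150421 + 9598128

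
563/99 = 5 + 68/99 = 5.69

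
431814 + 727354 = 1159168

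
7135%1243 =920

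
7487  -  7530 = -43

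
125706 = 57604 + 68102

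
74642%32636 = 9370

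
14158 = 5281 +8877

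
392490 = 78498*5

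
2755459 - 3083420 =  - 327961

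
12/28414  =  6/14207 = 0.00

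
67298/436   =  33649/218  =  154.35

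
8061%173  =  103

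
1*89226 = 89226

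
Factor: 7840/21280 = 7^1* 19^( - 1) = 7/19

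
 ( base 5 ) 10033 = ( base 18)1hd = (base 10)643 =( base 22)175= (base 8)1203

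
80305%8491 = 3886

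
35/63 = 5/9= 0.56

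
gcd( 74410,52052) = 14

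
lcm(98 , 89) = 8722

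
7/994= 1/142=0.01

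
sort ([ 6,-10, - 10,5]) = [ - 10,-10,5, 6]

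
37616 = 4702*8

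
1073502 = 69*15558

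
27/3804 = 9/1268 = 0.01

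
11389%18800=11389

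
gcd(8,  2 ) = 2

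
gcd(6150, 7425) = 75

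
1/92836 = 1/92836 = 0.00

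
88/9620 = 22/2405 = 0.01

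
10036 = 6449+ 3587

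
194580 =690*282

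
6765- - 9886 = 16651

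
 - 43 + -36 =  -79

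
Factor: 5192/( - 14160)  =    -  11/30 = -2^(  -  1)*3^( - 1 )*5^( - 1 )*11^1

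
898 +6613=7511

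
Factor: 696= 2^3*3^1*29^1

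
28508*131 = 3734548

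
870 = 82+788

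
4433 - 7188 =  - 2755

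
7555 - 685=6870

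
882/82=10 + 31/41  =  10.76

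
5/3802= 5/3802 = 0.00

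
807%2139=807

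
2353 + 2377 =4730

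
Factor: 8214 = 2^1*3^1 * 37^2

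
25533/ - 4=-6384+3/4 = - 6383.25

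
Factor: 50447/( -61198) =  - 2^( - 1) * 37^ ( - 1) * 61^1 = - 61/74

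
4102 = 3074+1028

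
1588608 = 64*24822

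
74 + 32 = 106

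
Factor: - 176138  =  -2^1*88069^1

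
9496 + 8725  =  18221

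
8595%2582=849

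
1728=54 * 32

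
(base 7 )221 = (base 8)161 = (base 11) A3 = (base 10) 113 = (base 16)71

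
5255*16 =84080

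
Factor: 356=2^2*89^1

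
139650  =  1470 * 95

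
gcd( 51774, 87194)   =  2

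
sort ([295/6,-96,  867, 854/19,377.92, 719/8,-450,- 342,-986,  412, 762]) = [ -986,  -  450,  -  342, - 96,  854/19,  295/6 , 719/8,377.92,412 , 762,867] 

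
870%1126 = 870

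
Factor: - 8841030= -2^1*3^1 *5^1*11^1*73^1*367^1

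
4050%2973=1077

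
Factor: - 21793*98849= - 2154216257 = -  19^1*31^1 * 37^1*98849^1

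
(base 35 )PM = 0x381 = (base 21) 20F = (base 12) 629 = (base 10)897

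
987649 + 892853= 1880502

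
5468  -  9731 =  - 4263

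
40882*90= 3679380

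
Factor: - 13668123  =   - 3^1*7^1*650863^1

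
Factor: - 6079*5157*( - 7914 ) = 248099175342 =2^1*3^4 * 191^1*1319^1*6079^1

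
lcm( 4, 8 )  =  8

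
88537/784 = 112 + 729/784 = 112.93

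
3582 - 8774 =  - 5192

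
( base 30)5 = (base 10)5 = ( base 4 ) 11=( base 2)101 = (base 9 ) 5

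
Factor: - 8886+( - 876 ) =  - 9762 = - 2^1*3^1*1627^1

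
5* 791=3955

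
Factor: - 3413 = -3413^1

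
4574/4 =2287/2= 1143.50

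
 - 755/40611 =- 755/40611 =- 0.02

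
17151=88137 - 70986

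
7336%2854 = 1628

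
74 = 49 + 25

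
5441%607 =585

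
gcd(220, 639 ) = 1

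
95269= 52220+43049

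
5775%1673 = 756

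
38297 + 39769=78066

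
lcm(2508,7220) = 238260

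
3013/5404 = 3013/5404 = 0.56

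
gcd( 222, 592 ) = 74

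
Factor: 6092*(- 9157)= - 55784444=- 2^2*1523^1 * 9157^1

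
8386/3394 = 4193/1697 =2.47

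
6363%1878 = 729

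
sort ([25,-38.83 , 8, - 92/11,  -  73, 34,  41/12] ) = [ - 73, - 38.83,- 92/11,41/12,8,25,34 ] 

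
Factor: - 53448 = - 2^3*3^1 * 17^1*131^1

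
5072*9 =45648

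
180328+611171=791499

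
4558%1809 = 940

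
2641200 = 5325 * 496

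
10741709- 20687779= - 9946070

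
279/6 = 46 + 1/2  =  46.50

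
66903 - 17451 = 49452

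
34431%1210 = 551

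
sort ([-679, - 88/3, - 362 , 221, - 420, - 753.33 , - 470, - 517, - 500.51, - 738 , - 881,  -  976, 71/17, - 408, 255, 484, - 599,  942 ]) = [ -976, - 881, - 753.33, - 738,  -  679, - 599,  -  517, - 500.51, - 470,-420, - 408, - 362, - 88/3,71/17,221, 255, 484 , 942]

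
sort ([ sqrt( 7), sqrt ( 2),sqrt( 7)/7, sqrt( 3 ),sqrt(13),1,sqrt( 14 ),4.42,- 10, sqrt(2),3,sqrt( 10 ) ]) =[-10, sqrt( 7)/7, 1,sqrt(2),sqrt( 2 ), sqrt(3),sqrt( 7), 3, sqrt(10 ),sqrt( 13), sqrt( 14 ),4.42]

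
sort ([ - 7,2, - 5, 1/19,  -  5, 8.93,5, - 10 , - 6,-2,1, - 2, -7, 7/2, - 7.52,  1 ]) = [ - 10, - 7.52,- 7, - 7,  -  6, - 5,- 5, - 2, - 2, 1/19,1, 1,2, 7/2,5,8.93]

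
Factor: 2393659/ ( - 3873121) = -7^( - 1)*71^(  -  1)*7793^( - 1)*2393659^1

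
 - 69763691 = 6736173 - 76499864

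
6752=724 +6028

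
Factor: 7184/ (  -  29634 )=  - 2^3*3^(-1 )*11^(-1) = - 8/33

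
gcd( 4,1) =1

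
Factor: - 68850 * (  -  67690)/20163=1553485500/6721=2^2 * 3^3 *5^3 * 7^1 * 11^(-1)*13^( - 1) * 17^1*47^( - 1 ) * 967^1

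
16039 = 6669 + 9370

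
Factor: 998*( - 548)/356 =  - 2^1*89^(- 1)*137^1*499^1 = - 136726/89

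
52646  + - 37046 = 15600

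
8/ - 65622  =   - 1 +32807/32811 = - 0.00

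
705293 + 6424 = 711717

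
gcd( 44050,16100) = 50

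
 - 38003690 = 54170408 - 92174098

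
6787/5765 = 6787/5765 = 1.18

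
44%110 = 44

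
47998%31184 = 16814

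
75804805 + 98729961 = 174534766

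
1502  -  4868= - 3366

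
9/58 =9/58 = 0.16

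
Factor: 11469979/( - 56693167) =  - 71^1*73^1*1297^( - 1 )*2213^1 * 43711^( - 1) 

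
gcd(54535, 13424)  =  839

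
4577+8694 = 13271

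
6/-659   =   -1 + 653/659 =- 0.01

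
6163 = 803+5360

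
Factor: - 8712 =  - 2^3*3^2*11^2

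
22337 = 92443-70106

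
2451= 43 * 57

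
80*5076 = 406080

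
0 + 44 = 44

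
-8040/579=-2680/193 = -  13.89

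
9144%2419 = 1887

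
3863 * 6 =23178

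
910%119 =77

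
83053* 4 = 332212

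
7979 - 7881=98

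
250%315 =250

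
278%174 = 104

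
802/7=802/7 = 114.57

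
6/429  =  2/143 = 0.01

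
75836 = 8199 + 67637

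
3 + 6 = 9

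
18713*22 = 411686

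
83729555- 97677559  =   -13948004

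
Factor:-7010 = -2^1*5^1*701^1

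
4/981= 4/981 =0.00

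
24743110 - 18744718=5998392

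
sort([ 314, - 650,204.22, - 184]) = [ -650, - 184,204.22, 314 ]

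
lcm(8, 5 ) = 40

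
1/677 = 1/677 = 0.00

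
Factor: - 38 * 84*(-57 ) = 2^3*3^2*7^1*19^2 = 181944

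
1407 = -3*( - 469 ) 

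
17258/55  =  17258/55 = 313.78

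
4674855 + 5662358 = 10337213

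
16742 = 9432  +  7310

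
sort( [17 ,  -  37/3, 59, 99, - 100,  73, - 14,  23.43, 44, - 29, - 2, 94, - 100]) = [-100,- 100, - 29, - 14,-37/3,-2, 17, 23.43 , 44,59 , 73, 94,99]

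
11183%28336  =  11183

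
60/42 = 1  +  3/7 = 1.43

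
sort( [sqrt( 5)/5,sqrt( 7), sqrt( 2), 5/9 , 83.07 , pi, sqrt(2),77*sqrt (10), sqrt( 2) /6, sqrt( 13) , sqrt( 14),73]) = [ sqrt( 2)/6,  sqrt( 5)/5, 5/9 , sqrt( 2 ),sqrt( 2 ),  sqrt( 7),pi , sqrt(13),sqrt( 14),73,83.07,  77*sqrt( 10)]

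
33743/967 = 33743/967  =  34.89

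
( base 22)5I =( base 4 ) 2000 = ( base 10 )128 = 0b10000000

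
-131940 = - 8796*15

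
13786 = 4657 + 9129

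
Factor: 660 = 2^2*3^1*5^1*11^1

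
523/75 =6 +73/75 = 6.97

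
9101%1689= 656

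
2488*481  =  1196728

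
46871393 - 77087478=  - 30216085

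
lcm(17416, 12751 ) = 714056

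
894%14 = 12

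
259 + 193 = 452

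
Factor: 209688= 2^3*3^1*8737^1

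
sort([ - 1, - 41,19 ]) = [-41, - 1,19] 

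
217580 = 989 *220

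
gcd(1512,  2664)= 72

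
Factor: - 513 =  - 3^3*19^1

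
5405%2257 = 891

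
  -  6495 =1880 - 8375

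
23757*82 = 1948074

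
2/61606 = 1/30803=0.00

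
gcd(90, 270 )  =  90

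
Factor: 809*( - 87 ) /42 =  - 23461/14  =  - 2^( - 1)*7^( - 1 ) *29^1*809^1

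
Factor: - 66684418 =- 2^1 * 33342209^1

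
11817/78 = 151 + 1/2 =151.50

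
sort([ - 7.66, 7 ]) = [ - 7.66,7]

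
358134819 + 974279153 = 1332413972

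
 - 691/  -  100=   691/100 = 6.91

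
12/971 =12/971 = 0.01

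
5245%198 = 97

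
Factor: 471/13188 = 1/28 = 2^( - 2 ) * 7^(  -  1 ) 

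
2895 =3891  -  996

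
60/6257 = 60/6257 = 0.01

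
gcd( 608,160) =32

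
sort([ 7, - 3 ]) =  [ - 3, 7] 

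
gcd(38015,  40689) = 1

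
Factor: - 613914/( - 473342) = 987/761 = 3^1*7^1*47^1*761^( - 1) 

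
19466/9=19466/9= 2162.89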